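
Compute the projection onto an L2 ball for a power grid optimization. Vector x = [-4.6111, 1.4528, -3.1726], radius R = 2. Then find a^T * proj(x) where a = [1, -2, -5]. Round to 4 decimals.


Step 1: Compute ||x|| (intermediates to 6 decimals).
||x|| = sqrt((-4.6111)^2 + 1.4528^2 + (-3.1726)^2) = 5.782583
Step 2: Project.
Since ||x|| > R, scale = R/||x|| = 2/5.782583 = 0.345866, proj(x) = scale * x
proj(x) = [-1.594823, 0.502474, -1.097294]
Step 3: Dot product.
a^T * proj(x) = 1*(-1.594823) - 2*0.502474 - 5*(-1.097294) = 2.8867


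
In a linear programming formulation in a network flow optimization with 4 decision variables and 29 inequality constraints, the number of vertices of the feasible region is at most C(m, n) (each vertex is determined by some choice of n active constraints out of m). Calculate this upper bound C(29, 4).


Each vertex corresponds to some choice of n active constraints out of m, so the number of vertices is at most C(m, n) = m! / (n!(m-n)!).
m = 29, n = 4
Numerator: 29 * 28 * 27 * 26
Denominator: 4! = 24
C(29, 4) = 23751


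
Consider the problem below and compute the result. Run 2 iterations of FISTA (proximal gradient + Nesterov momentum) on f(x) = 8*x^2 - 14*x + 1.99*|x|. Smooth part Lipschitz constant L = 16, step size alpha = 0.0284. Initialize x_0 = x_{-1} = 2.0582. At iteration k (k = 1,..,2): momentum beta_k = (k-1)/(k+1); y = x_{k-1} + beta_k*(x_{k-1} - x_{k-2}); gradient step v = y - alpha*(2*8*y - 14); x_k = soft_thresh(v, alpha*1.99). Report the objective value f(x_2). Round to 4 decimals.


FISTA on f(x) = 8*x^2 - 14*x + 1.99*|x|
L = 16, alpha = 0.0284
Iteration 1: beta = 0.0, y = 2.0582 + 0.0*(2.0582 - 2.0582) = 2.0582
  grad(y) = 18.9312, v = y - alpha*grad = 1.5206
  prox(v) = soft_thresh(1.5206, 0.0565) = 1.464
Iteration 2: beta = 0.3333, y = 1.464 + 0.3333*(1.464 - 2.0582) = 1.266
  grad(y) = 6.2557, v = y - alpha*grad = 1.0883
  prox(v) = soft_thresh(1.0883, 0.0565) = 1.0318
f(x_2) = 8*1.0318^2 - 14*1.0318 + 1.99*|1.0318| = -3.875


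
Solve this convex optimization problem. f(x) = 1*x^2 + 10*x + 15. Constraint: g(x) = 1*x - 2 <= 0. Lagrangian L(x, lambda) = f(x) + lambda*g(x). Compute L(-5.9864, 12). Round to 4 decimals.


Step 1: Evaluate f(x).
f(-5.9864) = 1*(-5.9864)^2 + 10*(-5.9864) + 15 = -9.027
Step 2: Evaluate g(x).
g(-5.9864) = 1*-5.9864 - 2 = -7.9864
Step 3: Compute Lagrangian.
L = -9.027 + 12*-7.9864 = -104.8638


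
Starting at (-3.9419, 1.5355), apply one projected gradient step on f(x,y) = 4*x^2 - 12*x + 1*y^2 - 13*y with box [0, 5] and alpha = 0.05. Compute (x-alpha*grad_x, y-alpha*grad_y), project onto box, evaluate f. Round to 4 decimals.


Step 1: Compute gradient at (-3.9419, 1.5355).
grad_x = 2*4*-3.9419 - 12 = -43.5352
grad_y = 2*1*1.5355 - 13 = -9.929
Step 2: Gradient step.
x_raw = -3.9419 - 0.05*-43.5352 = -1.7651
y_raw = 1.5355 - 0.05*-9.929 = 2.032
Step 3: Project onto [0, 5].
x_proj = clip(-1.7651) = 0.0
y_proj = clip(2.032) = 2.032
Step 4: Evaluate f.
f(0.0, 2.032) = -22.2865


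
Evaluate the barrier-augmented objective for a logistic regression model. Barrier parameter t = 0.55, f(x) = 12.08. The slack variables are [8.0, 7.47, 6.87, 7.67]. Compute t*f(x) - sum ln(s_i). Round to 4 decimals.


Step 1: Compute log-barrier.
ln values: [2.0794, 2.0109, 1.9272, 2.0373]
phi = -(2.0794 + 2.0109 + 1.9272 + 2.0373) = -8.0548
Step 2: Compute augmented objective.
t*f(x) = 0.55*12.08 = 6.644
Total = 6.644 - 8.0548 = -1.4108


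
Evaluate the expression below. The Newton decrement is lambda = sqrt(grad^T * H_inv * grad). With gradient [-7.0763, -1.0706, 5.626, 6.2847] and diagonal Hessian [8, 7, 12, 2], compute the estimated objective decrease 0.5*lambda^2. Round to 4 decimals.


Step 1: H is diagonal, so H^(-1) * g = [-0.8845, -0.1529, 0.4688, 3.1424].
Step 2: g^T H^(-1) g = sum_i g_i^2 / H_ii
  = (-7.0763)^2/8 + (-1.0706)^2/7 + (5.626)^2/12 + (6.2847)^2/2
  = 6.2593 + 0.1637 + 2.6377 + 19.7487 = 28.8094
Step 3: Objective decrease = 0.5 * g^T H^(-1) g = 14.4047


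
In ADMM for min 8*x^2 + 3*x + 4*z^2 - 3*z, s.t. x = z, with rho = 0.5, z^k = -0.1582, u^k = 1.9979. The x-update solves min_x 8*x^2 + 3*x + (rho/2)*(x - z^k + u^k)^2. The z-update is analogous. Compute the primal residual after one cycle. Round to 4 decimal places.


ADMM iteration with rho = 0.5, z^k = -0.1582, u^k = 1.9979
Step 1: x-update.
Minimize 8*x^2 + 3*x + (0.5/2)*(x + 0.1582 + 1.9979)^2
FOC: (2*8 + 0.5)*x = -3 + 0.5*(-0.1582 - 1.9979)
x^{k+1} = -0.2472
Step 2: z-update.
Minimize 4*z^2 - 3*z + (0.5/2)*(-0.2472 - z + 1.9979)^2
FOC: (2*4 + 0.5)*z = 3 + 0.5*(-0.2472 + 1.9979)
z^{k+1} = 0.4559
Step 3: u-update.
u^{k+1} = 1.9979 - 0.2472 - 0.4559 = 1.2948
Step 4: Primal residual = |-0.2472 - 0.4559| = 0.7031


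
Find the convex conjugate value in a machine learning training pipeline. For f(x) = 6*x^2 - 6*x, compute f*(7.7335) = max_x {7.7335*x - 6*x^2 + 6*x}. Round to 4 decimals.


f*(y) = sup_x {y*x - a*x^2 - b*x} = sup_x {(y-b)*x - a*x^2}
FOC: (y - b) - 2a*x = 0 => x* = (y - b)/(2a)
x* = (7.7335 + 6)/(2*6) = 1.1445
f*(7.7335) = (y-b)^2/(4a) = (7.7335 + 6)^2/(4*6)
= 188.609/24 = 7.8587


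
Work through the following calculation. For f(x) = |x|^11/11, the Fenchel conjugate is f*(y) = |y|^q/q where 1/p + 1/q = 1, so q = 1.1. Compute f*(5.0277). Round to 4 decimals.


The conjugate exponent q satisfies 1/p + 1/q = 1.
p = 11, so q = 11/(11 - 1) = 1.1
|y|^q = 5.0277^1.1 = 5.9089
f*(5.0277) = 5.9089 / 1.1 = 5.3717


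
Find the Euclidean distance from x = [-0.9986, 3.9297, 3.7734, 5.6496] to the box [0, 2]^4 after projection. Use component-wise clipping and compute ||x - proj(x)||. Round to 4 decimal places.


Project each component onto [0, 2].
clip(-0.9986) = 0.0, clip(3.9297) = 2.0, clip(3.7734) = 2.0, clip(5.6496) = 2.0
Projection = [0.0, 2.0, 2.0, 2.0]
Squared diffs: [0.9972, 3.7237, 3.1449, 13.3196]
Distance = sqrt(21.1854) = 4.6028


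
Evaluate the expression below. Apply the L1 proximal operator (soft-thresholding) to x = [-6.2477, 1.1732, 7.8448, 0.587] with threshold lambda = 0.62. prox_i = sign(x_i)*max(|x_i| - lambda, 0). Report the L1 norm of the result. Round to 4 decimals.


Soft-thresholding with lambda = 0.62:
prox(-6.2477) = sign(-6.2477)*max(|-6.2477| - 0.62, 0) = -5.6277
prox(1.1732) = sign(1.1732)*max(|1.1732| - 0.62, 0) = 0.5532
prox(7.8448) = sign(7.8448)*max(|7.8448| - 0.62, 0) = 7.2248
prox(0.587) = sign(0.587)*max(|0.587| - 0.62, 0) = 0.0
prox(x) = [-5.6277, 0.5532, 7.2248, 0.0]
||prox(x)||_1 = 5.6277 + 0.5532 + 7.2248 + 0.0 = 13.4057


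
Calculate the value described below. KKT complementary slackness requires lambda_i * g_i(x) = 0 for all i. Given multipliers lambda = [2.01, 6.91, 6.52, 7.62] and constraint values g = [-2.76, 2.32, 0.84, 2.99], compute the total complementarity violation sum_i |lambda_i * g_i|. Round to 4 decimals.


KKT complementary slackness check:
lambda_1 * g_1 = 2.01 * -2.76 = -5.5476
lambda_2 * g_2 = 6.91 * 2.32 = 16.0312
lambda_3 * g_3 = 6.52 * 0.84 = 5.4768
lambda_4 * g_4 = 7.62 * 2.99 = 22.7838
Total violation = 5.5476 + 16.0312 + 5.4768 + 22.7838 = 49.8394


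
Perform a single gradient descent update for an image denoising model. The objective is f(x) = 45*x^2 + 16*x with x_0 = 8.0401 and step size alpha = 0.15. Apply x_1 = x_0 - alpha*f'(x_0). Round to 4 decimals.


We compute the gradient at x_0 and apply the update.
f'(x) = 90*x + 16
f'(8.0401) = 90*8.0401 + 16 = 739.609
x_1 = 8.0401 - 0.15*739.609 = -102.9013


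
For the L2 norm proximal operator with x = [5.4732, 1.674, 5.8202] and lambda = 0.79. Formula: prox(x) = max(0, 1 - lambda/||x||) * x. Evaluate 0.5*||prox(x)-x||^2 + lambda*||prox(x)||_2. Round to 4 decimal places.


Step 1: Compute ||x||.
||x|| = 8.1629
Step 2: Compute scaling factor.
scale = max(0, 1 - 0.79/8.1629) = 0.9032
Step 3: prox(x) = [4.9435, 1.512, 5.2569]
||prox(x)|| = 7.3729
Step 4: Proximal objective.
0.5*||prox-x||^2 = 0.3121
lambda*||prox|| = 5.8246
Total = 6.1366


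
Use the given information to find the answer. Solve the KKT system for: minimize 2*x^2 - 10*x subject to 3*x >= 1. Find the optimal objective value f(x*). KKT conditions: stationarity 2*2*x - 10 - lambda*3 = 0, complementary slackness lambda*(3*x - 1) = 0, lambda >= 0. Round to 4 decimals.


Step 1: Try lambda = 0 (constraint inactive).
Stationarity: 2*2*x - 10 = 0
x* = 10/(2*2) = 2.5
Check constraint: 3*2.5 = 7.5 >= 1 -- satisfied.
Step 2: Compute optimal value.
f(x*) = 2*2.5^2 - 10*2.5 = -12.5


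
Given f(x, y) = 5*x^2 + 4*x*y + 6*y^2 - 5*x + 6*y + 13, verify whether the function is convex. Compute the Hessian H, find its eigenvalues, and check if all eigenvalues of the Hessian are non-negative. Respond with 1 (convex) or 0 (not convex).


The Hessian of f(x,y) = 5*x^2 + 4*x*y + 6*y^2 - 5*x + 6*y + 13 is:
H = [[10, 4], [4, 12]]
Trace = 10 + 12 = 22
Determinant = 10*12 - (4)^2 = 104
Discriminant = (22)^2 - 4*104 = 68.0
Eigenvalues: lambda_1 = 6.8769, lambda_2 = 15.1231
The function is convex.

1


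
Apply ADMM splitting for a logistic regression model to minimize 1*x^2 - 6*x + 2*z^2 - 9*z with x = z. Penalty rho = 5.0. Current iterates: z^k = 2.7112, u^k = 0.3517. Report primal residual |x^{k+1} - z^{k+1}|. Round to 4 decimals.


ADMM iteration with rho = 5.0, z^k = 2.7112, u^k = 0.3517
Step 1: x-update.
Minimize 1*x^2 - 6*x + (5.0/2)*(x - 2.7112 + 0.3517)^2
FOC: (2*1 + 5.0)*x = 6 + 5.0*(2.7112 - 0.3517)
x^{k+1} = 2.5425
Step 2: z-update.
Minimize 2*z^2 - 9*z + (5.0/2)*(2.5425 - z + 0.3517)^2
FOC: (2*2 + 5.0)*z = 9 + 5.0*(2.5425 + 0.3517)
z^{k+1} = 2.6079
Step 3: u-update.
u^{k+1} = 0.3517 + 2.5425 - 2.6079 = 0.2863
Step 4: Primal residual = |2.5425 - 2.6079| = 0.0654


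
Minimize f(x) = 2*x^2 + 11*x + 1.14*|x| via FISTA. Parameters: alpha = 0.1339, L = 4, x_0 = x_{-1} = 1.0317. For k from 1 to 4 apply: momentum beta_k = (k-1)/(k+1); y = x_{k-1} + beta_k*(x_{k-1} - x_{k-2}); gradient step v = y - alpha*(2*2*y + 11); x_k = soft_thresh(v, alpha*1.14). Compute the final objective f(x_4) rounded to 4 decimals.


FISTA on f(x) = 2*x^2 + 11*x + 1.14*|x|
L = 4, alpha = 0.1339
Iteration 1: beta = 0.0, y = 1.0317 + 0.0*(1.0317 - 1.0317) = 1.0317
  grad(y) = 15.1268, v = y - alpha*grad = -0.9938
  prox(v) = soft_thresh(-0.9938, 0.1526) = -0.8411
Iteration 2: beta = 0.3333, y = -0.8411 + 0.3333*(-0.8411 - 1.0317) = -1.4654
  grad(y) = 5.1384, v = y - alpha*grad = -2.1534
  prox(v) = soft_thresh(-2.1534, 0.1526) = -2.0008
Iteration 3: beta = 0.5, y = -2.0008 + 0.5*(-2.0008 + 0.8411) = -2.5806
  grad(y) = 0.6775, v = y - alpha*grad = -2.6713
  prox(v) = soft_thresh(-2.6713, 0.1526) = -2.5187
Iteration 4: beta = 0.6, y = -2.5187 + 0.6*(-2.5187 + 2.0008) = -2.8294
  grad(y) = -0.3177, v = y - alpha*grad = -2.7869
  prox(v) = soft_thresh(-2.7869, 0.1526) = -2.6342
f(x_4) = 2*(-2.6342)^2 + 11*(-2.6342) + 1.14*|-2.6342| = -12.0952


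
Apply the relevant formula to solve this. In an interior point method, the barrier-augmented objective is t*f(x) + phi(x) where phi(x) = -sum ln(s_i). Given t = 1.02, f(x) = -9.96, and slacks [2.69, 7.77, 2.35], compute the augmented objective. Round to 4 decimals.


Step 1: Compute log-barrier.
ln values: [0.9895, 2.0503, 0.8544]
phi = -(0.9895 + 2.0503 + 0.8544) = -3.8942
Step 2: Compute augmented objective.
t*f(x) = 1.02*-9.96 = -10.1592
Total = -10.1592 - 3.8942 = -14.0534


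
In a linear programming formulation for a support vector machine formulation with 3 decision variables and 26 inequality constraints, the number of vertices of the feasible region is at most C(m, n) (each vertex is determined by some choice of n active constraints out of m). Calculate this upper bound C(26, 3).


Each vertex corresponds to some choice of n active constraints out of m, so the number of vertices is at most C(m, n) = m! / (n!(m-n)!).
m = 26, n = 3
Numerator: 26 * 25 * 24
Denominator: 3! = 6
C(26, 3) = 2600


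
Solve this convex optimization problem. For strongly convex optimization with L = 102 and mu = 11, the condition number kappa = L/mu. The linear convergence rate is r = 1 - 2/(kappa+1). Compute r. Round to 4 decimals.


Step 1: Compute the condition number.
kappa = L/mu = 102/11 = 9.2727
Step 2: Compute the convergence rate.
r = 1 - 2/(kappa + 1) = 1 - 2*mu/(L + mu) = (L - mu)/(L + mu) = 91/113 = 0.8053


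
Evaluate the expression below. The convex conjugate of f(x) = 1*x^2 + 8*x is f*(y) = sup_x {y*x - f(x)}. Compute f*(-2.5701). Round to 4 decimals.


f*(y) = sup_x {y*x - a*x^2 - b*x} = sup_x {(y-b)*x - a*x^2}
FOC: (y - b) - 2a*x = 0 => x* = (y - b)/(2a)
x* = (-2.5701 - 8)/(2*1) = -5.2851
f*(-2.5701) = (y-b)^2/(4a) = (-2.5701 - 8)^2/(4*1)
= 111.727/4 = 27.9318


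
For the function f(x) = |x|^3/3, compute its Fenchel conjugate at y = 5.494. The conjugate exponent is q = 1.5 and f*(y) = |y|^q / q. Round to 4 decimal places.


The conjugate exponent q satisfies 1/p + 1/q = 1.
p = 3, so q = 3/(3 - 1) = 1.5
|y|^q = 5.494^1.5 = 12.8775
f*(5.494) = 12.8775 / 1.5 = 8.585


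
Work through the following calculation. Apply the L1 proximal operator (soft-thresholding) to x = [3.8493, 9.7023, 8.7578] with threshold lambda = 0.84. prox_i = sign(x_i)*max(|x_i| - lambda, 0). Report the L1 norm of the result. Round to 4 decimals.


Soft-thresholding with lambda = 0.84:
prox(3.8493) = sign(3.8493)*max(|3.8493| - 0.84, 0) = 3.0093
prox(9.7023) = sign(9.7023)*max(|9.7023| - 0.84, 0) = 8.8623
prox(8.7578) = sign(8.7578)*max(|8.7578| - 0.84, 0) = 7.9178
prox(x) = [3.0093, 8.8623, 7.9178]
||prox(x)||_1 = 3.0093 + 8.8623 + 7.9178 = 19.7894


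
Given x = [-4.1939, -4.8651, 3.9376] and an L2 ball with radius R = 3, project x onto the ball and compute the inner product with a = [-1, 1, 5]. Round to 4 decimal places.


Step 1: Compute ||x|| (intermediates to 6 decimals).
||x|| = sqrt((-4.1939)^2 + (-4.8651)^2 + 3.9376^2) = 7.534102
Step 2: Project.
Since ||x|| > R, scale = R/||x|| = 3/7.534102 = 0.398189, proj(x) = scale * x
proj(x) = [-1.669965, -1.937229, 1.567909]
Step 3: Dot product.
a^T * proj(x) = -1*(-1.669965) + 1*(-1.937229) + 5*1.567909 = 7.5723


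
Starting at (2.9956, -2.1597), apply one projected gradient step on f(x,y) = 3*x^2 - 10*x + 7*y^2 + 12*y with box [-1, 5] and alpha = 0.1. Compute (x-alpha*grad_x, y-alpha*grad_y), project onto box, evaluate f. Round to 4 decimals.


Step 1: Compute gradient at (2.9956, -2.1597).
grad_x = 2*3*2.9956 - 10 = 7.9736
grad_y = 2*7*-2.1597 + 12 = -18.2358
Step 2: Gradient step.
x_raw = 2.9956 - 0.1*7.9736 = 2.1982
y_raw = -2.1597 - 0.1*-18.2358 = -0.3361
Step 3: Project onto [-1, 5].
x_proj = clip(2.1982) = 2.1982
y_proj = clip(-0.3361) = -0.3361
Step 4: Evaluate f.
f(2.1982, -0.3361) = -10.7282


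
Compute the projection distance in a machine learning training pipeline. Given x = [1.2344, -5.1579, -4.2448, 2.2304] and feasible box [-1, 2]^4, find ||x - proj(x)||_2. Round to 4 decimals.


Project each component onto [-1, 2].
clip(1.2344) = 1.2344, clip(-5.1579) = -1.0, clip(-4.2448) = -1.0, clip(2.2304) = 2.0
Projection = [1.2344, -1.0, -1.0, 2.0]
Squared diffs: [0.0, 17.2881, 10.5287, 0.0531]
Distance = sqrt(27.8699) = 5.2792


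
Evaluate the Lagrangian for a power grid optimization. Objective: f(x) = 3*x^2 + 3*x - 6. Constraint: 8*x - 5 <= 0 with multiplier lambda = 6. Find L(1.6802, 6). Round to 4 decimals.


Step 1: Evaluate f(x).
f(1.6802) = 3*1.6802^2 + 3*1.6802 - 6 = 7.5098
Step 2: Evaluate g(x).
g(1.6802) = 8*1.6802 - 5 = 8.4416
Step 3: Compute Lagrangian.
L = 7.5098 + 6*8.4416 = 58.1594


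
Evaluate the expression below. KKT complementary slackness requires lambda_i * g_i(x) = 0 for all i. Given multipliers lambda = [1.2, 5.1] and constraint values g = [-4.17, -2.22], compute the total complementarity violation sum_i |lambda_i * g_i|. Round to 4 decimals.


KKT complementary slackness check:
lambda_1 * g_1 = 1.2 * -4.17 = -5.004
lambda_2 * g_2 = 5.1 * -2.22 = -11.322
Total violation = 5.004 + 11.322 = 16.326


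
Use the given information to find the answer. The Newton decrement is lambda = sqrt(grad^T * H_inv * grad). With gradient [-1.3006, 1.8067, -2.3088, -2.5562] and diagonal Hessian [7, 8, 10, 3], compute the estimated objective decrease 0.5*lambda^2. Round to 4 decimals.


Step 1: H is diagonal, so H^(-1) * g = [-0.1858, 0.2258, -0.2309, -0.8521].
Step 2: g^T H^(-1) g = sum_i g_i^2 / H_ii
  = (-1.3006)^2/7 + (1.8067)^2/8 + (-2.3088)^2/10 + (-2.5562)^2/3
  = 0.2417 + 0.408 + 0.5331 + 2.1781 = 3.3608
Step 3: Objective decrease = 0.5 * g^T H^(-1) g = 1.6804


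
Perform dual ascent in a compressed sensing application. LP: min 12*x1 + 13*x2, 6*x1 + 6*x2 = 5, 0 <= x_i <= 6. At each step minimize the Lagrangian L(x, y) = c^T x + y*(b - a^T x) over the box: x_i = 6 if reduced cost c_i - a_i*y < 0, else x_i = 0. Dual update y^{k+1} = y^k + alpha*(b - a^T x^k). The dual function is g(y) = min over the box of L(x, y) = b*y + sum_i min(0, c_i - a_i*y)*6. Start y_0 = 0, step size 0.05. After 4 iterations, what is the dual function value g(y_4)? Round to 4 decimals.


Dual ascent for LP: min 12*x1 + 13*x2, 6*x1 + 6*x2 = 5, 0 <= x_i <= 6
Step 1: y^k = 0.0, reduced costs: (12.0, 13.0)
  x^k = (0.0, 0.0), subgradient = b - a^T x = 5.0
  y^{k+1} = 0.0 + 0.05*5.0 = 0.25
Step 2: y^k = 0.25, reduced costs: (10.5, 11.5)
  x^k = (0.0, 0.0), subgradient = b - a^T x = 5.0
  y^{k+1} = 0.25 + 0.05*5.0 = 0.5
Step 3: y^k = 0.5, reduced costs: (9.0, 10.0)
  x^k = (0.0, 0.0), subgradient = b - a^T x = 5.0
  y^{k+1} = 0.5 + 0.05*5.0 = 0.75
Step 4: y^k = 0.75, reduced costs: (7.5, 8.5)
  x^k = (0.0, 0.0), subgradient = b - a^T x = 5.0
  y^{k+1} = 0.75 + 0.05*5.0 = 1.0
Dual objective at y_4 = 1.0: reduced costs (6.0, 7.0), box minimizer x = (0.0, 0.0)
g(y_4) = b*y + (c1 - a1*y)*x1 + (c2 - a2*y)*x2 = 5*1.0 + 6.0*0.0 + 7.0*0.0 = 5.0 + 0.0 + 0.0 = 5.0


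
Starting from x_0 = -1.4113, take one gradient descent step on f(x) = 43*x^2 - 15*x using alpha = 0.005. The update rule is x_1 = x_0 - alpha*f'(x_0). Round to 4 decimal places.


We compute the gradient at x_0 and apply the update.
f'(x) = 86*x - 15
f'(-1.4113) = 86*-1.4113 - 15 = -136.3718
x_1 = -1.4113 - 0.005*-136.3718 = -0.7294


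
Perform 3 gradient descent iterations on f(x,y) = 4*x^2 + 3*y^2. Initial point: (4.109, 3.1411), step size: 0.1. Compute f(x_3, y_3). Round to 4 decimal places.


Gradient descent on f(x,y) = 4*x^2 + 3*y^2.
Starting point: (4.109, 3.1411), alpha = 0.1
Step 1: grad_x = 2*4*4.109 = 32.872, grad_y = 2*3*3.1411 = 18.8466
  x_1 = 4.109 - 0.1*32.872 = 0.8218
  y_1 = 3.1411 - 0.1*18.8466 = 1.2564
Step 2: grad_x = 2*4*0.8218 = 6.5744, grad_y = 2*3*1.2564 = 7.5386
  x_2 = 0.8218 - 0.1*6.5744 = 0.1644
  y_2 = 1.2564 - 0.1*7.5386 = 0.5026
Step 3: grad_x = 2*4*0.1644 = 1.3149, grad_y = 2*3*0.5026 = 3.0155
  x_3 = 0.1644 - 0.1*1.3149 = 0.0329
  y_3 = 0.5026 - 0.1*3.0155 = 0.201
f(0.0329, 0.201) = 4*0.0329^2 + 3*0.201^2 = 0.1256


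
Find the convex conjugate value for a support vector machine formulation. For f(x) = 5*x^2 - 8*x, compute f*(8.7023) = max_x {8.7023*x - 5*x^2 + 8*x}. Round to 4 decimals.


f*(y) = sup_x {y*x - a*x^2 - b*x} = sup_x {(y-b)*x - a*x^2}
FOC: (y - b) - 2a*x = 0 => x* = (y - b)/(2a)
x* = (8.7023 + 8)/(2*5) = 1.6702
f*(8.7023) = (y-b)^2/(4a) = (8.7023 + 8)^2/(4*5)
= 278.9668/20 = 13.9483


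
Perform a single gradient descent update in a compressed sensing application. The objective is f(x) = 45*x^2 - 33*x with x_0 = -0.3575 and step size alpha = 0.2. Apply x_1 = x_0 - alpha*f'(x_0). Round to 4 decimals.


We compute the gradient at x_0 and apply the update.
f'(x) = 90*x - 33
f'(-0.3575) = 90*-0.3575 - 33 = -65.175
x_1 = -0.3575 - 0.2*-65.175 = 12.6775


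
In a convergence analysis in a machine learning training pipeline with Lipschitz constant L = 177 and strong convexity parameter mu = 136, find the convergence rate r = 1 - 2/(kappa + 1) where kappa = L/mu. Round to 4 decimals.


Step 1: Compute the condition number.
kappa = L/mu = 177/136 = 1.3015
Step 2: Compute the convergence rate.
r = 1 - 2/(kappa + 1) = 1 - 2*mu/(L + mu) = (L - mu)/(L + mu) = 41/313 = 0.131


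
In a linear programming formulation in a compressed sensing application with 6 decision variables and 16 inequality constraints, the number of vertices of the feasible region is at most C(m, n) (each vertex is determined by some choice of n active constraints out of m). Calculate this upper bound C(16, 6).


Each vertex corresponds to some choice of n active constraints out of m, so the number of vertices is at most C(m, n) = m! / (n!(m-n)!).
m = 16, n = 6
Numerator: 16 * 15 * 14 * 13 * 12 * 11
Denominator: 6! = 720
C(16, 6) = 8008


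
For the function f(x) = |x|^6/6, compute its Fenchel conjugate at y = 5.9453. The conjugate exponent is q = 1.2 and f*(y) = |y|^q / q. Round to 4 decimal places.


The conjugate exponent q satisfies 1/p + 1/q = 1.
p = 6, so q = 6/(6 - 1) = 1.2
|y|^q = 5.9453^1.2 = 8.492
f*(5.9453) = 8.492 / 1.2 = 7.0766


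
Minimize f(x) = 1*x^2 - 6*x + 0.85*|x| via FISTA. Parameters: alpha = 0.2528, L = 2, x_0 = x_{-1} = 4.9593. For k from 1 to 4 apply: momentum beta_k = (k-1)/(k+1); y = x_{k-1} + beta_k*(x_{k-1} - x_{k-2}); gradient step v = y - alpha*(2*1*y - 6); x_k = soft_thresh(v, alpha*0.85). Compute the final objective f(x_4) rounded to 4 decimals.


FISTA on f(x) = 1*x^2 - 6*x + 0.85*|x|
L = 2, alpha = 0.2528
Iteration 1: beta = 0.0, y = 4.9593 + 0.0*(4.9593 - 4.9593) = 4.9593
  grad(y) = 3.9186, v = y - alpha*grad = 3.9687
  prox(v) = soft_thresh(3.9687, 0.2149) = 3.7538
Iteration 2: beta = 0.3333, y = 3.7538 + 0.3333*(3.7538 - 4.9593) = 3.352
  grad(y) = 0.7039, v = y - alpha*grad = 3.174
  prox(v) = soft_thresh(3.174, 0.2149) = 2.9591
Iteration 3: beta = 0.5, y = 2.9591 + 0.5*(2.9591 - 3.7538) = 2.5618
  grad(y) = -0.8764, v = y - alpha*grad = 2.7834
  prox(v) = soft_thresh(2.7834, 0.2149) = 2.5685
Iteration 4: beta = 0.6, y = 2.5685 + 0.6*(2.5685 - 2.9591) = 2.3341
  grad(y) = -1.3318, v = y - alpha*grad = 2.6708
  prox(v) = soft_thresh(2.6708, 0.2149) = 2.4559
f(x_4) = 1*2.4559^2 - 6*2.4559 + 0.85*|2.4559| = -6.6164


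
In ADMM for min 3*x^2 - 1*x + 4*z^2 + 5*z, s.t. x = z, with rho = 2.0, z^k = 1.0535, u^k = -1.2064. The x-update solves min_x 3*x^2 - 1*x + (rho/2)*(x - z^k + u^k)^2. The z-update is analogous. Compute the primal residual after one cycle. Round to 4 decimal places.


ADMM iteration with rho = 2.0, z^k = 1.0535, u^k = -1.2064
Step 1: x-update.
Minimize 3*x^2 - 1*x + (2.0/2)*(x - 1.0535 - 1.2064)^2
FOC: (2*3 + 2.0)*x = 1 + 2.0*(1.0535 + 1.2064)
x^{k+1} = 0.69
Step 2: z-update.
Minimize 4*z^2 + 5*z + (2.0/2)*(0.69 - z - 1.2064)^2
FOC: (2*4 + 2.0)*z = -5 + 2.0*(0.69 - 1.2064)
z^{k+1} = -0.6033
Step 3: u-update.
u^{k+1} = -1.2064 + 0.69 + 0.6033 = 0.0869
Step 4: Primal residual = |0.69 + 0.6033| = 1.2933


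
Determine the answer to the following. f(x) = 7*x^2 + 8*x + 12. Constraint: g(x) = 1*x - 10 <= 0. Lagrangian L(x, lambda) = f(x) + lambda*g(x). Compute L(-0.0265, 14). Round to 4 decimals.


Step 1: Evaluate f(x).
f(-0.0265) = 7*(-0.0265)^2 + 8*(-0.0265) + 12 = 11.7929
Step 2: Evaluate g(x).
g(-0.0265) = 1*-0.0265 - 10 = -10.0265
Step 3: Compute Lagrangian.
L = 11.7929 + 14*-10.0265 = -128.5781


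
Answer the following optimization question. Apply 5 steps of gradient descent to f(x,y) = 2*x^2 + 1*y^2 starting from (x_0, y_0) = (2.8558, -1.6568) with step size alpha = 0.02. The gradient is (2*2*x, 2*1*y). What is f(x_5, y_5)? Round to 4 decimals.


Gradient descent on f(x,y) = 2*x^2 + 1*y^2.
Starting point: (2.8558, -1.6568), alpha = 0.02
Step 1: grad_x = 2*2*2.8558 = 11.4232, grad_y = 2*1*-1.6568 = -3.3136
  x_1 = 2.8558 - 0.02*11.4232 = 2.6273
  y_1 = -1.6568 - 0.02*-3.3136 = -1.5905
Step 2: grad_x = 2*2*2.6273 = 10.5093, grad_y = 2*1*-1.5905 = -3.1811
  x_2 = 2.6273 - 0.02*10.5093 = 2.4171
  y_2 = -1.5905 - 0.02*-3.1811 = -1.5269
Step 3: grad_x = 2*2*2.4171 = 9.6686, grad_y = 2*1*-1.5269 = -3.0538
  x_3 = 2.4171 - 0.02*9.6686 = 2.2238
  y_3 = -1.5269 - 0.02*-3.0538 = -1.4658
Step 4: grad_x = 2*2*2.2238 = 8.8951, grad_y = 2*1*-1.4658 = -2.9317
  x_4 = 2.2238 - 0.02*8.8951 = 2.0459
  y_4 = -1.4658 - 0.02*-2.9317 = -1.4072
Step 5: grad_x = 2*2*2.0459 = 8.1835, grad_y = 2*1*-1.4072 = -2.8144
  x_5 = 2.0459 - 0.02*8.1835 = 1.8822
  y_5 = -1.4072 - 0.02*-2.8144 = -1.3509
f(1.8822, -1.3509) = 2*1.8822^2 + 1*(-1.3509)^2 = 8.9103


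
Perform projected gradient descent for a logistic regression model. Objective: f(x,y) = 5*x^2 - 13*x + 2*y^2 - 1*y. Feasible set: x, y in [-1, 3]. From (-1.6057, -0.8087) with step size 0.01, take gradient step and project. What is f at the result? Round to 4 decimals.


Step 1: Compute gradient at (-1.6057, -0.8087).
grad_x = 2*5*-1.6057 - 13 = -29.057
grad_y = 2*2*-0.8087 - 1 = -4.2348
Step 2: Gradient step.
x_raw = -1.6057 - 0.01*-29.057 = -1.3151
y_raw = -0.8087 - 0.01*-4.2348 = -0.7664
Step 3: Project onto [-1, 3].
x_proj = clip(-1.3151) = -1.0
y_proj = clip(-0.7664) = -0.7664
Step 4: Evaluate f.
f(-1.0, -0.7664) = 19.9409


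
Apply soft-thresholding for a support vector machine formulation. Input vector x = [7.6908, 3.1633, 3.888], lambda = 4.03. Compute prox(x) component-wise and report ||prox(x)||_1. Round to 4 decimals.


Soft-thresholding with lambda = 4.03:
prox(7.6908) = sign(7.6908)*max(|7.6908| - 4.03, 0) = 3.6608
prox(3.1633) = sign(3.1633)*max(|3.1633| - 4.03, 0) = 0.0
prox(3.888) = sign(3.888)*max(|3.888| - 4.03, 0) = 0.0
prox(x) = [3.6608, 0.0, 0.0]
||prox(x)||_1 = 3.6608 + 0.0 + 0.0 = 3.6608


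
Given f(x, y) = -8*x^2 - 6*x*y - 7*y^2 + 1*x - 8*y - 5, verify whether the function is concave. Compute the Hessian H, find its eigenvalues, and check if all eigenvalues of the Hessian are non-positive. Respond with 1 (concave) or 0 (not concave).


The Hessian of f(x,y) = -8*x^2 - 6*x*y - 7*y^2 + 1*x - 8*y - 5 is:
H = [[-16, -6], [-6, -14]]
Trace = -16 - 14 = -30
Determinant = -16*-14 - (-6)^2 = 188
Discriminant = (-30)^2 - 4*188 = 148.0
Eigenvalues: lambda_1 = -21.0828, lambda_2 = -8.9172
The function is concave.

1


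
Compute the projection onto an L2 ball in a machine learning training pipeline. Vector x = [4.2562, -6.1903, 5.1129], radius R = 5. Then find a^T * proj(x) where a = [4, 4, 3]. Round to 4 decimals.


Step 1: Compute ||x|| (intermediates to 6 decimals).
||x|| = sqrt(4.2562^2 + (-6.1903)^2 + 5.1129^2) = 9.087178
Step 2: Project.
Since ||x|| > R, scale = R/||x|| = 5/9.087178 = 0.550226, proj(x) = scale * x
proj(x) = [2.341872, -3.406064, 2.813251]
Step 3: Dot product.
a^T * proj(x) = 4*2.341872 + 4*(-3.406064) + 3*2.813251 = 4.183


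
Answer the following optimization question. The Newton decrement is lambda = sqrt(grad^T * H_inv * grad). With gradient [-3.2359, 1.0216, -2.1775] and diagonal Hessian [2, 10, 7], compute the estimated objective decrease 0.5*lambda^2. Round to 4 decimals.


Step 1: H is diagonal, so H^(-1) * g = [-1.618, 0.1022, -0.3111].
Step 2: g^T H^(-1) g = sum_i g_i^2 / H_ii
  = (-3.2359)^2/2 + (1.0216)^2/10 + (-2.1775)^2/7
  = 5.2355 + 0.1044 + 0.6774 = 6.0172
Step 3: Objective decrease = 0.5 * g^T H^(-1) g = 3.0086


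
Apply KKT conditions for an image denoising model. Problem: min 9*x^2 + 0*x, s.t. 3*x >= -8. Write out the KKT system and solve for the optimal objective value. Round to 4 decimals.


Step 1: Try lambda = 0 (constraint inactive).
Stationarity: 2*9*x + 0 = 0
x* = 0/(2*9) = 0.0
Check constraint: 3*0.0 = 0.0 >= -8 -- satisfied.
Step 2: Compute optimal value.
f(x*) = 9*0.0^2 + 0*0.0 = 0.0


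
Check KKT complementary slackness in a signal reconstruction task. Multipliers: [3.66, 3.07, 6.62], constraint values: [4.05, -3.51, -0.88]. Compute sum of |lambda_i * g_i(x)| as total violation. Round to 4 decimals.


KKT complementary slackness check:
lambda_1 * g_1 = 3.66 * 4.05 = 14.823
lambda_2 * g_2 = 3.07 * -3.51 = -10.7757
lambda_3 * g_3 = 6.62 * -0.88 = -5.8256
Total violation = 14.823 + 10.7757 + 5.8256 = 31.4243


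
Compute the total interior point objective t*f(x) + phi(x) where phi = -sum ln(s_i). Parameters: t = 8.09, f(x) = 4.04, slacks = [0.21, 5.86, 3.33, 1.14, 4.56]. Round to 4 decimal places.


Step 1: Compute log-barrier.
ln values: [-1.5606, 1.7681, 1.203, 0.131, 1.5173]
phi = -(-1.5606 + 1.7681 + 1.203 + 0.131 + 1.5173) = -3.0588
Step 2: Compute augmented objective.
t*f(x) = 8.09*4.04 = 32.6836
Total = 32.6836 - 3.0588 = 29.6248


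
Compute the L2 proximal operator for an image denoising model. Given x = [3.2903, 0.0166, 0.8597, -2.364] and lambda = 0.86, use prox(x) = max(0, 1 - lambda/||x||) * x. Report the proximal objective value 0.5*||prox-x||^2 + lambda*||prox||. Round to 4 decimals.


Step 1: Compute ||x||.
||x|| = 4.1417
Step 2: Compute scaling factor.
scale = max(0, 1 - 0.86/4.1417) = 0.7924
Step 3: prox(x) = [2.6071, 0.0132, 0.6812, -1.8731]
||prox(x)|| = 3.2817
Step 4: Proximal objective.
0.5*||prox-x||^2 = 0.3698
lambda*||prox|| = 2.8223
Total = 3.1921


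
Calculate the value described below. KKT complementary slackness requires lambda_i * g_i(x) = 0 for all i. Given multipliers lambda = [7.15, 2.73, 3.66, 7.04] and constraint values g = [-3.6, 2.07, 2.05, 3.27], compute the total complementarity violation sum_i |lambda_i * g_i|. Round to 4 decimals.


KKT complementary slackness check:
lambda_1 * g_1 = 7.15 * -3.6 = -25.74
lambda_2 * g_2 = 2.73 * 2.07 = 5.6511
lambda_3 * g_3 = 3.66 * 2.05 = 7.503
lambda_4 * g_4 = 7.04 * 3.27 = 23.0208
Total violation = 25.74 + 5.6511 + 7.503 + 23.0208 = 61.9149


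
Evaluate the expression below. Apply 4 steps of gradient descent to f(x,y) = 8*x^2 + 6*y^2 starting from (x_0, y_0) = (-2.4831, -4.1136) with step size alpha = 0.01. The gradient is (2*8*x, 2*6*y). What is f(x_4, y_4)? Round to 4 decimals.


Gradient descent on f(x,y) = 8*x^2 + 6*y^2.
Starting point: (-2.4831, -4.1136), alpha = 0.01
Step 1: grad_x = 2*8*-2.4831 = -39.7296, grad_y = 2*6*-4.1136 = -49.3632
  x_1 = -2.4831 - 0.01*-39.7296 = -2.0858
  y_1 = -4.1136 - 0.01*-49.3632 = -3.62
Step 2: grad_x = 2*8*-2.0858 = -33.3729, grad_y = 2*6*-3.62 = -43.4396
  x_2 = -2.0858 - 0.01*-33.3729 = -1.7521
  y_2 = -3.62 - 0.01*-43.4396 = -3.1856
Step 3: grad_x = 2*8*-1.7521 = -28.0332, grad_y = 2*6*-3.1856 = -38.2269
  x_3 = -1.7521 - 0.01*-28.0332 = -1.4717
  y_3 = -3.1856 - 0.01*-38.2269 = -2.8033
Step 4: grad_x = 2*8*-1.4717 = -23.5479, grad_y = 2*6*-2.8033 = -33.6396
  x_4 = -1.4717 - 0.01*-23.5479 = -1.2363
  y_4 = -2.8033 - 0.01*-33.6396 = -2.4669
f(-1.2363, -2.4669) = 8*(-1.2363)^2 + 6*(-2.4669)^2 = 48.7406


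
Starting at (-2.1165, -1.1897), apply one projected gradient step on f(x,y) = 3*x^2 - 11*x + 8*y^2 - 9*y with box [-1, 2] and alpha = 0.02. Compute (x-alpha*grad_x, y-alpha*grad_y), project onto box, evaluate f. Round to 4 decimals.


Step 1: Compute gradient at (-2.1165, -1.1897).
grad_x = 2*3*-2.1165 - 11 = -23.699
grad_y = 2*8*-1.1897 - 9 = -28.0352
Step 2: Gradient step.
x_raw = -2.1165 - 0.02*-23.699 = -1.6425
y_raw = -1.1897 - 0.02*-28.0352 = -0.629
Step 3: Project onto [-1, 2].
x_proj = clip(-1.6425) = -1.0
y_proj = clip(-0.629) = -0.629
Step 4: Evaluate f.
f(-1.0, -0.629) = 22.8261


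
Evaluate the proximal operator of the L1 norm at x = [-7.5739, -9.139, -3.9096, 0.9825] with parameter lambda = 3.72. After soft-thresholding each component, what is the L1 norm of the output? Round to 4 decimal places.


Soft-thresholding with lambda = 3.72:
prox(-7.5739) = sign(-7.5739)*max(|-7.5739| - 3.72, 0) = -3.8539
prox(-9.139) = sign(-9.139)*max(|-9.139| - 3.72, 0) = -5.419
prox(-3.9096) = sign(-3.9096)*max(|-3.9096| - 3.72, 0) = -0.1896
prox(0.9825) = sign(0.9825)*max(|0.9825| - 3.72, 0) = 0.0
prox(x) = [-3.8539, -5.419, -0.1896, 0.0]
||prox(x)||_1 = 3.8539 + 5.419 + 0.1896 + 0.0 = 9.4625


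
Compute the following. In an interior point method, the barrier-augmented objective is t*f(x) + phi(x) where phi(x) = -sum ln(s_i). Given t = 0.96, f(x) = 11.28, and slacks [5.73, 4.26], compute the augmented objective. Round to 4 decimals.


Step 1: Compute log-barrier.
ln values: [1.7457, 1.4493]
phi = -(1.7457 + 1.4493) = -3.195
Step 2: Compute augmented objective.
t*f(x) = 0.96*11.28 = 10.8288
Total = 10.8288 - 3.195 = 7.6338


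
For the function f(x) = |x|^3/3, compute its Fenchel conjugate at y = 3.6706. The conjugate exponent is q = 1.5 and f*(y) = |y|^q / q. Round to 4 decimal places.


The conjugate exponent q satisfies 1/p + 1/q = 1.
p = 3, so q = 3/(3 - 1) = 1.5
|y|^q = 3.6706^1.5 = 7.0324
f*(3.6706) = 7.0324 / 1.5 = 4.6883


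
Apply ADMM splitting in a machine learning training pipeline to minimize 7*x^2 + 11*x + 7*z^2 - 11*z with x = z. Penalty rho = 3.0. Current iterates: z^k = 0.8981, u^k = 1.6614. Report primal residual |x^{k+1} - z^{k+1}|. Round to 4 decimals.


ADMM iteration with rho = 3.0, z^k = 0.8981, u^k = 1.6614
Step 1: x-update.
Minimize 7*x^2 + 11*x + (3.0/2)*(x - 0.8981 + 1.6614)^2
FOC: (2*7 + 3.0)*x = -11 + 3.0*(0.8981 - 1.6614)
x^{k+1} = -0.7818
Step 2: z-update.
Minimize 7*z^2 - 11*z + (3.0/2)*(-0.7818 - z + 1.6614)^2
FOC: (2*7 + 3.0)*z = 11 + 3.0*(-0.7818 + 1.6614)
z^{k+1} = 0.8023
Step 3: u-update.
u^{k+1} = 1.6614 - 0.7818 - 0.8023 = 0.0774
Step 4: Primal residual = |-0.7818 - 0.8023| = 1.584


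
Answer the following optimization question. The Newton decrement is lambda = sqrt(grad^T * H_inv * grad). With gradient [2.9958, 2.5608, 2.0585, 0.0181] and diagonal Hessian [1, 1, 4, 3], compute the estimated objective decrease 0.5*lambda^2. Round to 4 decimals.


Step 1: H is diagonal, so H^(-1) * g = [2.9958, 2.5608, 0.5146, 0.006].
Step 2: g^T H^(-1) g = sum_i g_i^2 / H_ii
  = (2.9958)^2/1 + (2.5608)^2/1 + (2.0585)^2/4 + (0.0181)^2/3
  = 8.9748 + 6.5577 + 1.0594 + 0.0001 = 16.592
Step 3: Objective decrease = 0.5 * g^T H^(-1) g = 8.296


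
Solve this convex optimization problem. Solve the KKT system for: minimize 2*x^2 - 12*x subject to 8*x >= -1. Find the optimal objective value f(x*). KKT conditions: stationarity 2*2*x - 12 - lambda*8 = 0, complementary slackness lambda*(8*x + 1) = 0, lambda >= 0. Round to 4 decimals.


Step 1: Try lambda = 0 (constraint inactive).
Stationarity: 2*2*x - 12 = 0
x* = 12/(2*2) = 3.0
Check constraint: 8*3.0 = 24.0 >= -1 -- satisfied.
Step 2: Compute optimal value.
f(x*) = 2*3.0^2 - 12*3.0 = -18.0


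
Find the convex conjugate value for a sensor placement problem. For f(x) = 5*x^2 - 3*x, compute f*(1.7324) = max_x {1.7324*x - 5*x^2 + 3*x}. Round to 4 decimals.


f*(y) = sup_x {y*x - a*x^2 - b*x} = sup_x {(y-b)*x - a*x^2}
FOC: (y - b) - 2a*x = 0 => x* = (y - b)/(2a)
x* = (1.7324 + 3)/(2*5) = 0.4732
f*(1.7324) = (y-b)^2/(4a) = (1.7324 + 3)^2/(4*5)
= 22.3956/20 = 1.1198


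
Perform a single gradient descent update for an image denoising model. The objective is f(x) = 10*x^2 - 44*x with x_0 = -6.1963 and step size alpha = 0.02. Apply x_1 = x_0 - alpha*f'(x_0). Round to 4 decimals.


We compute the gradient at x_0 and apply the update.
f'(x) = 20*x - 44
f'(-6.1963) = 20*-6.1963 - 44 = -167.926
x_1 = -6.1963 - 0.02*-167.926 = -2.8378


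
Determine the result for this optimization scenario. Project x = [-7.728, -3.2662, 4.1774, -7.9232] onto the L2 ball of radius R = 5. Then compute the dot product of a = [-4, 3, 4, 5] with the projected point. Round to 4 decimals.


Step 1: Compute ||x|| (intermediates to 6 decimals).
||x|| = sqrt((-7.728)^2 + (-3.2662)^2 + 4.1774^2 + (-7.9232)^2) = 12.272645
Step 2: Project.
Since ||x|| > R, scale = R/||x|| = 5/12.272645 = 0.40741, proj(x) = scale * x
proj(x) = [-3.148464, -1.330683, 1.701915, -3.227991]
Step 3: Dot product.
a^T * proj(x) = -4*(-3.148464) + 3*(-1.330683) + 4*1.701915 + 5*(-3.227991) = -0.7305


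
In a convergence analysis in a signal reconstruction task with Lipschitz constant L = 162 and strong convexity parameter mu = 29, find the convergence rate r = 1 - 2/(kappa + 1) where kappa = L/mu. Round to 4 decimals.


Step 1: Compute the condition number.
kappa = L/mu = 162/29 = 5.5862
Step 2: Compute the convergence rate.
r = 1 - 2/(kappa + 1) = 1 - 2*mu/(L + mu) = (L - mu)/(L + mu) = 133/191 = 0.6963


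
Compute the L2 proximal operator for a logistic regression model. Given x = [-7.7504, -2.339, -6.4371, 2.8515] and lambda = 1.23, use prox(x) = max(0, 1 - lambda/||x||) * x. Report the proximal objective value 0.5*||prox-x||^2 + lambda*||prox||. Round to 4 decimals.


Step 1: Compute ||x||.
||x|| = 10.7288
Step 2: Compute scaling factor.
scale = max(0, 1 - 1.23/10.7288) = 0.8854
Step 3: prox(x) = [-6.8619, -2.0708, -5.6991, 2.5246]
||prox(x)|| = 9.4988
Step 4: Proximal objective.
0.5*||prox-x||^2 = 0.7565
lambda*||prox|| = 11.6835
Total = 12.44


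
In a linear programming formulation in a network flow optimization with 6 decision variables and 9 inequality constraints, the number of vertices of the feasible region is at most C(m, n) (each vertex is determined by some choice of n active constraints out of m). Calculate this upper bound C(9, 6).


Each vertex corresponds to some choice of n active constraints out of m, so the number of vertices is at most C(m, n) = m! / (n!(m-n)!).
m = 9, n = 6
Numerator: 9 * 8 * 7 * 6 * 5 * 4
Denominator: 6! = 720
C(9, 6) = 84


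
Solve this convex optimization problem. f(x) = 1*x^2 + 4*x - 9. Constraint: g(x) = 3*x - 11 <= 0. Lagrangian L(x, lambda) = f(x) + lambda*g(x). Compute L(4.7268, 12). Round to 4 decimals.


Step 1: Evaluate f(x).
f(4.7268) = 1*4.7268^2 + 4*4.7268 - 9 = 32.2498
Step 2: Evaluate g(x).
g(4.7268) = 3*4.7268 - 11 = 3.1804
Step 3: Compute Lagrangian.
L = 32.2498 + 12*3.1804 = 70.4146


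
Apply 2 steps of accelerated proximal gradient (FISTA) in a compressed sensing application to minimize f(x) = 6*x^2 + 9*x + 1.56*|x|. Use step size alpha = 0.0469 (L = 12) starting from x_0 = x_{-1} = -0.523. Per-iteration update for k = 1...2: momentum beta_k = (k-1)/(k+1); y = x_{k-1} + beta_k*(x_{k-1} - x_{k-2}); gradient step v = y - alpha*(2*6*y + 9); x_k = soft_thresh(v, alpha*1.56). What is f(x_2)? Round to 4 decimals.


FISTA on f(x) = 6*x^2 + 9*x + 1.56*|x|
L = 12, alpha = 0.0469
Iteration 1: beta = 0.0, y = -0.523 + 0.0*(-0.523 + 0.523) = -0.523
  grad(y) = 2.724, v = y - alpha*grad = -0.6508
  prox(v) = soft_thresh(-0.6508, 0.0732) = -0.5776
Iteration 2: beta = 0.3333, y = -0.5776 + 0.3333*(-0.5776 + 0.523) = -0.5958
  grad(y) = 1.8505, v = y - alpha*grad = -0.6826
  prox(v) = soft_thresh(-0.6826, 0.0732) = -0.6094
f(x_2) = 6*(-0.6094)^2 + 9*(-0.6094) + 1.56*|-0.6094| = -2.3057


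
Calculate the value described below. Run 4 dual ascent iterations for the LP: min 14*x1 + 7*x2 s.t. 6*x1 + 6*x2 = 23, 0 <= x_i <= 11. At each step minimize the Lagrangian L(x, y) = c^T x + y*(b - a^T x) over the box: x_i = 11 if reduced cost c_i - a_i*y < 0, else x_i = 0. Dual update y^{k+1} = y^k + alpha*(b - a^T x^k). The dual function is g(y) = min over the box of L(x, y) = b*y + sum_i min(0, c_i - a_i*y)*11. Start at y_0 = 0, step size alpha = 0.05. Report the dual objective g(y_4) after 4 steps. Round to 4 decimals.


Dual ascent for LP: min 14*x1 + 7*x2, 6*x1 + 6*x2 = 23, 0 <= x_i <= 11
Step 1: y^k = 0.0, reduced costs: (14.0, 7.0)
  x^k = (0.0, 0.0), subgradient = b - a^T x = 23.0
  y^{k+1} = 0.0 + 0.05*23.0 = 1.15
Step 2: y^k = 1.15, reduced costs: (7.1, 0.1)
  x^k = (0.0, 0.0), subgradient = b - a^T x = 23.0
  y^{k+1} = 1.15 + 0.05*23.0 = 2.3
Step 3: y^k = 2.3, reduced costs: (0.2, -6.8)
  x^k = (0.0, 11.0), subgradient = b - a^T x = -43.0
  y^{k+1} = 2.3 + 0.05*-43.0 = 0.15
Step 4: y^k = 0.15, reduced costs: (13.1, 6.1)
  x^k = (0.0, 0.0), subgradient = b - a^T x = 23.0
  y^{k+1} = 0.15 + 0.05*23.0 = 1.3
Dual objective at y_4 = 1.3: reduced costs (6.2, -0.8), box minimizer x = (0.0, 11.0)
g(y_4) = b*y + (c1 - a1*y)*x1 + (c2 - a2*y)*x2 = 23*1.3 + 6.2*0.0 + (-0.8)*11.0 = 29.9 + 0.0 - 8.8 = 21.1


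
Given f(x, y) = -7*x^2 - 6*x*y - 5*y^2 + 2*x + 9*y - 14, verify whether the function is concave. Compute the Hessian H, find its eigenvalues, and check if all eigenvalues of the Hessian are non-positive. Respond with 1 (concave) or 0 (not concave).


The Hessian of f(x,y) = -7*x^2 - 6*x*y - 5*y^2 + 2*x + 9*y - 14 is:
H = [[-14, -6], [-6, -10]]
Trace = -14 - 10 = -24
Determinant = -14*-10 - (-6)^2 = 104
Discriminant = (-24)^2 - 4*104 = 160.0
Eigenvalues: lambda_1 = -18.3246, lambda_2 = -5.6754
The function is concave.

1
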